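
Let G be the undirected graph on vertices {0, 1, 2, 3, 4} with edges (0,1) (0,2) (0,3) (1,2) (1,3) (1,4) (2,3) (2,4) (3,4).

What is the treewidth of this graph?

3

A width-3 tree decomposition is:
Bags: B1 = {0, 1, 2, 3}  B2 = {1, 2, 3, 4}
Tree: B1–B2
Every bag has size at most 4, so the width is 4 − 1 = 3 and tw(G) ≤ 3. For the lower bound, the 4 vertices {0, 1, 2, 3} are pairwise adjacent, and any tree decomposition puts a clique entirely inside one bag — forcing width ≥ 3. Therefore the treewidth is 3.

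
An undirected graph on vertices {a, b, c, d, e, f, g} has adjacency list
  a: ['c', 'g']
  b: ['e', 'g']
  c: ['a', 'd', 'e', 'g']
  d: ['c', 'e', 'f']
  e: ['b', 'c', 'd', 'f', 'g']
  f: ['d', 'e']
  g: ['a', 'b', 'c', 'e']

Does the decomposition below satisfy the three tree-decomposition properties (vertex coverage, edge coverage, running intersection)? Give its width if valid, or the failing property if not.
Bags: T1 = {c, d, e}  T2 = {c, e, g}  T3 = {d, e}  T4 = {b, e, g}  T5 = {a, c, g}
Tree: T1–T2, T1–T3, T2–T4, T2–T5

No — vertex f appears in no bag.

A tree decomposition must satisfy three properties: every vertex lies in some bag; for every edge, both endpoints lie together in some bag; and for every vertex, the bags containing it form a connected subtree. Here vertex f appears in no bag, so the decomposition is invalid.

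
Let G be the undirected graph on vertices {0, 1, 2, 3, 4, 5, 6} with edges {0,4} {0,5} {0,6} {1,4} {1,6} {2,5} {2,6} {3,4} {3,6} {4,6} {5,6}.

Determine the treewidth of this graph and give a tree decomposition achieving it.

The largest bag has 3 vertices, giving width 2; this decomposition certifies tw(G) ≤ 2. On the other hand G contains the 3-clique {2, 5, 6}. A clique must lie in a single bag of any decomposition, so no decomposition can have width below 2. Combining the bounds, tw(G) = 2.

Treewidth 2.
One such decomposition:
Bags: B1 = {2, 5, 6}  B2 = {0, 5, 6}  B3 = {0, 4, 6}  B4 = {3, 4, 6}  B5 = {1, 4, 6}
Tree: B1–B2, B2–B3, B3–B4, B3–B5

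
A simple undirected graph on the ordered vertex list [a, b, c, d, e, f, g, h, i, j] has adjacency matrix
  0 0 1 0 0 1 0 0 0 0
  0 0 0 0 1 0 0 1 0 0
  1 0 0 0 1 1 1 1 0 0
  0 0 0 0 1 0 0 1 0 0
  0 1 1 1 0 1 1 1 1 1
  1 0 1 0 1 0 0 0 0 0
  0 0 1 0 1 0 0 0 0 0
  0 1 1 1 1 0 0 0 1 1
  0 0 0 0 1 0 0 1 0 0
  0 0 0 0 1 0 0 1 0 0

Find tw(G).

2

A width-2 tree decomposition is:
Bags: B1 = {b, e, h}  B2 = {e, h, i}  B3 = {c, e, h}  B4 = {c, e, f}  B5 = {c, e, g}  B6 = {d, e, h}  B7 = {a, c, f}  B8 = {e, h, j}
Tree: B1–B2, B1–B3, B3–B4, B4–B5, B1–B6, B4–B7, B6–B8
Each bag holds 3 vertices, so the decomposition has width 2, which upper-bounds the treewidth. On the other hand G contains the 3-clique {c, e, g}. A clique must lie in a single bag of any decomposition, so no decomposition can have width below 2. Hence tw(G) = 2 exactly.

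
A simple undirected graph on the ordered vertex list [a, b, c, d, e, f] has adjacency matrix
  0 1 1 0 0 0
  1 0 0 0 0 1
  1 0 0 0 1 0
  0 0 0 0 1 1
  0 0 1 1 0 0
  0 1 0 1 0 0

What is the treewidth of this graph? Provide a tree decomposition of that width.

Treewidth 2.
One optimal decomposition is:
Bags: B1 = {a, b, f}  B2 = {a, d, f}  B3 = {a, d, e}  B4 = {a, c, e}
Tree: B1–B2, B2–B3, B3–B4

The largest bag has 3 vertices, giving width 2; this decomposition certifies tw(G) ≤ 2. Since a–b–f–d–e–c–a is a cycle in G, G is not acyclic. Forests are exactly the graphs of treewidth ≤ 1, so tw(G) ≥ 2. Combining the bounds, tw(G) = 2.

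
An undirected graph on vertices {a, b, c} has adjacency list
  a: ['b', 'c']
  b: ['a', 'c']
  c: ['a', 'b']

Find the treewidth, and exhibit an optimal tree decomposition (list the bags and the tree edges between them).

A single bag containing all 3 vertices is trivially a valid decomposition of width 2. For the lower bound, the 3 vertices {a, b, c} are pairwise adjacent, and any tree decomposition puts a clique entirely inside one bag — forcing width ≥ 2. Hence tw(G) = 2 exactly.

Treewidth 2.
One such decomposition:
Bags: B1 = {a, b, c}
Tree: (single bag)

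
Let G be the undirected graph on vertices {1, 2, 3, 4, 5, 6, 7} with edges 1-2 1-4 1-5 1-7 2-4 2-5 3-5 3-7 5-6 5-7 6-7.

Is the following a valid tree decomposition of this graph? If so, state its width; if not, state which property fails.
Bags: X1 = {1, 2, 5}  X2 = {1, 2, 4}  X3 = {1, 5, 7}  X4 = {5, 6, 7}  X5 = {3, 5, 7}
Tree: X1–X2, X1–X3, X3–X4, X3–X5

Vertex coverage: the bags together contain {1, 2, 3, 4, 5, 6, 7}, the full vertex set. Edge coverage: each edge of G has both endpoints in at least one bag. Running intersection: for every vertex, the bags containing it form a connected subtree. All three properties hold, so this is a valid tree decomposition of width max|bag| − 1 = 2, and hence tw(G) ≤ 2.

Yes; width 2.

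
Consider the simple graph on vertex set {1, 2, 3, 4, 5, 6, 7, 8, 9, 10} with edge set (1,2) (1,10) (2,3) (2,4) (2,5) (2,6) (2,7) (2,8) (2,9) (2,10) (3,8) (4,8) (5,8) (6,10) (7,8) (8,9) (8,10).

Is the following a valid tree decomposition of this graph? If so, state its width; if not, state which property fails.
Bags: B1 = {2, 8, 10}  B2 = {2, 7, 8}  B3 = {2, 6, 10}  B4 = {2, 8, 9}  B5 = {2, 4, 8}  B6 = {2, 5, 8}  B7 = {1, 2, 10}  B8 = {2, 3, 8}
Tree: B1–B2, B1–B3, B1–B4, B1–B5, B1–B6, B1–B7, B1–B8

Yes; width 2.

Checking the three conditions: (i) the bags cover all of {1, 2, 3, 4, 5, 6, 7, 8, 9, 10}; (ii) for each edge, some bag contains both endpoints; (iii) the bags containing any fixed vertex form a subtree. All hold, so the decomposition is valid with width 3 − 1 = 2.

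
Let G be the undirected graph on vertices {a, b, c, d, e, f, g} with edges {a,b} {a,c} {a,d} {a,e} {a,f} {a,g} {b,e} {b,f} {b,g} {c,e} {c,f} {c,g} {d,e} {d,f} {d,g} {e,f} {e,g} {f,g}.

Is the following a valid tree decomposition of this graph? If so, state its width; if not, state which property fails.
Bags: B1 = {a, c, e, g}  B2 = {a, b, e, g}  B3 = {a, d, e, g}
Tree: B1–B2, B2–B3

No — vertex f appears in no bag.

A tree decomposition must satisfy three properties: every vertex lies in some bag; for every edge, both endpoints lie together in some bag; and for every vertex, the bags containing it form a connected subtree. Here vertex f appears in no bag, so the decomposition is invalid.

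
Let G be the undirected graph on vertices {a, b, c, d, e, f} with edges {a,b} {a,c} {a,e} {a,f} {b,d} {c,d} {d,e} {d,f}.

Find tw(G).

A width-2 tree decomposition is:
Bags: B1 = {a, c, d}  B2 = {a, d, e}  B3 = {a, b, d}  B4 = {a, d, f}
Tree: B1–B2, B2–B3, B3–B4
The largest bag has 3 vertices, giving width 2; this decomposition certifies tw(G) ≤ 2. The edges a–c–d–e–a form a cycle, so G is not a tree and its treewidth is at least 2. The upper and lower bounds meet at 2, so that is the treewidth.

2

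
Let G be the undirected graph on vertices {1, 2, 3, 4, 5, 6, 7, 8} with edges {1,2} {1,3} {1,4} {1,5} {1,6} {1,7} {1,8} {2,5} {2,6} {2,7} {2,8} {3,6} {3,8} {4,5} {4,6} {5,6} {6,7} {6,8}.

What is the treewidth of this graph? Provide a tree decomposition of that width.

Treewidth 3.
One optimal decomposition is:
Bags: B1 = {1, 3, 6, 8}  B2 = {1, 2, 6, 8}  B3 = {1, 2, 5, 6}  B4 = {1, 4, 5, 6}  B5 = {1, 2, 6, 7}
Tree: B1–B2, B2–B3, B3–B4, B3–B5

Each bag holds 4 vertices, so the decomposition has width 3, which upper-bounds the treewidth. Conversely, {1, 2, 6, 8} is a clique of size 4, and the vertices of any clique must share a bag in every tree decomposition; so some bag has ≥ 4 vertices and tw(G) ≥ 3. Combining the bounds, tw(G) = 3.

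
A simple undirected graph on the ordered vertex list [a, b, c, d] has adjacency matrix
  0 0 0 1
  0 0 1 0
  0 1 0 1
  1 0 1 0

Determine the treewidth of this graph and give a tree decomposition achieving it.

Treewidth 1.
Bags: B1 = {b, c}  B2 = {c, d}  B3 = {a, d}
Tree: B1–B2, B2–B3

Each bag holds 2 vertices, so the decomposition has width 1, which upper-bounds the treewidth. G has an edge, so its treewidth is at least 1. The upper and lower bounds meet at 1, so that is the treewidth.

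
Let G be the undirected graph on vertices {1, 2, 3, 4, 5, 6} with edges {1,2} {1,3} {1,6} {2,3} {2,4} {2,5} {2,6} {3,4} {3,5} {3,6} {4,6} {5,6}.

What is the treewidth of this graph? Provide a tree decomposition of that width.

Treewidth 3.
Bags: B1 = {2, 3, 4, 6}  B2 = {2, 3, 5, 6}  B3 = {1, 2, 3, 6}
Tree: B1–B2, B1–B3

Every bag has size at most 4, so the width is 4 − 1 = 3 and tw(G) ≤ 3. On the other hand G contains the 4-clique {1, 2, 3, 6}. A clique must lie in a single bag of any decomposition, so no decomposition can have width below 3. Combining the bounds, tw(G) = 3.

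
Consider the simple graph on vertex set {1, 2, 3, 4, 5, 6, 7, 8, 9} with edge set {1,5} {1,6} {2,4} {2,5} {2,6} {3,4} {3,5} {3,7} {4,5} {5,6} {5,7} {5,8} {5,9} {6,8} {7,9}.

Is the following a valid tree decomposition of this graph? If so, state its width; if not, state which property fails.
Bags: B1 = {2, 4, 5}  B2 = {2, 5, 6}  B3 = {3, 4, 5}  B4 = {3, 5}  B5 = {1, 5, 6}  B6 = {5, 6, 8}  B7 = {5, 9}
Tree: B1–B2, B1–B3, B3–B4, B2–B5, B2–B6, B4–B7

No — vertex 7 appears in no bag.

A tree decomposition must satisfy three properties: every vertex lies in some bag; for every edge, both endpoints lie together in some bag; and for every vertex, the bags containing it form a connected subtree. Here vertex 7 appears in no bag, so the decomposition is invalid.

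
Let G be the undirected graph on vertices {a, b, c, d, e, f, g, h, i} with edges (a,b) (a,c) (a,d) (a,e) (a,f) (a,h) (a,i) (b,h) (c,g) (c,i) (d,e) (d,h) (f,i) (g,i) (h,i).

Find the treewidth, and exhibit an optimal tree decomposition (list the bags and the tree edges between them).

Treewidth 2.
One optimal decomposition is:
Bags: B1 = {a, f, i}  B2 = {a, h, i}  B3 = {a, c, i}  B4 = {a, d, h}  B5 = {c, g, i}  B6 = {a, b, h}  B7 = {a, d, e}
Tree: B1–B2, B2–B3, B2–B4, B3–B5, B2–B6, B4–B7

The largest bag has 3 vertices, giving width 2; this decomposition certifies tw(G) ≤ 2. For the lower bound, the 3 vertices {c, g, i} are pairwise adjacent, and any tree decomposition puts a clique entirely inside one bag — forcing width ≥ 2. Combining the bounds, tw(G) = 2.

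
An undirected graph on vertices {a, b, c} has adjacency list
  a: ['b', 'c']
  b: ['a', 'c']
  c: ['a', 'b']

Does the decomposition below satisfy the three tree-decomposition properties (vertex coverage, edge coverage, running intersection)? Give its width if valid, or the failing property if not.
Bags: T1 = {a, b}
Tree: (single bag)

No — vertex c appears in no bag.

A tree decomposition must satisfy three properties: every vertex lies in some bag; for every edge, both endpoints lie together in some bag; and for every vertex, the bags containing it form a connected subtree. Here vertex c appears in no bag, so the decomposition is invalid.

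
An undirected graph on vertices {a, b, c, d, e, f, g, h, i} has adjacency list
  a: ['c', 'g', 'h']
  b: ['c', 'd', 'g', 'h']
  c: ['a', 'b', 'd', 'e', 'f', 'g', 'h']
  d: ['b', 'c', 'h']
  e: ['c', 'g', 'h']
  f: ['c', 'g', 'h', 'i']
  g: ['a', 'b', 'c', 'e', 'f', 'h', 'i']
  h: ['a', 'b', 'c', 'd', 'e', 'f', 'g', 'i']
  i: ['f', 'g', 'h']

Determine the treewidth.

3

A width-3 tree decomposition is:
Bags: B1 = {b, c, g, h}  B2 = {b, c, d, h}  B3 = {c, e, g, h}  B4 = {c, f, g, h}  B5 = {f, g, h, i}  B6 = {a, c, g, h}
Tree: B1–B2, B1–B3, B1–B4, B4–B5, B1–B6
The largest bag has 4 vertices, giving width 3; this decomposition certifies tw(G) ≤ 3. Conversely, {b, c, d, h} is a clique of size 4, and the vertices of any clique must share a bag in every tree decomposition; so some bag has ≥ 4 vertices and tw(G) ≥ 3. Therefore the treewidth is 3.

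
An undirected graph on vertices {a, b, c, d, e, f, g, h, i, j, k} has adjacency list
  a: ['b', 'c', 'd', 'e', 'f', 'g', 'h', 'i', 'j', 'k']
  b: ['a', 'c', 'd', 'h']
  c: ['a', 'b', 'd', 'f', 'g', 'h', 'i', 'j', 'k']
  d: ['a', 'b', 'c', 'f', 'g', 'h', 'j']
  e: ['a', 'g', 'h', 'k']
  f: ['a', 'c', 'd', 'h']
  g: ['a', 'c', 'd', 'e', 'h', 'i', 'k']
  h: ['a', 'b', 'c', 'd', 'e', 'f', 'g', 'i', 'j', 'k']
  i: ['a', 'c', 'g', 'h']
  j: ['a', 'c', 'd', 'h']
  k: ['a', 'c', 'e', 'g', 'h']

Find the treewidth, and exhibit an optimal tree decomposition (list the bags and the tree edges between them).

The largest bag has 5 vertices, giving width 4; this decomposition certifies tw(G) ≤ 4. Conversely, {a, e, g, h, k} is a clique of size 5, and the vertices of any clique must share a bag in every tree decomposition; so some bag has ≥ 5 vertices and tw(G) ≥ 4. The upper and lower bounds meet at 4, so that is the treewidth.

Treewidth 4.
Bags: B1 = {a, b, c, d, h}  B2 = {a, c, d, h, j}  B3 = {a, c, d, g, h}  B4 = {a, c, g, h, k}  B5 = {a, c, d, f, h}  B6 = {a, e, g, h, k}  B7 = {a, c, g, h, i}
Tree: B1–B2, B2–B3, B3–B4, B3–B5, B4–B6, B3–B7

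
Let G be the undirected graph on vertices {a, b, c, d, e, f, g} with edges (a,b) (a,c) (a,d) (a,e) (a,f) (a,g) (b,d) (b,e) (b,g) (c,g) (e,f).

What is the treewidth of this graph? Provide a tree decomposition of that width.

Treewidth 2.
Bags: B1 = {a, c, g}  B2 = {a, b, g}  B3 = {a, b, e}  B4 = {a, e, f}  B5 = {a, b, d}
Tree: B1–B2, B2–B3, B3–B4, B2–B5

Each bag holds 3 vertices, so the decomposition has width 2, which upper-bounds the treewidth. For the lower bound, the 3 vertices {a, c, g} are pairwise adjacent, and any tree decomposition puts a clique entirely inside one bag — forcing width ≥ 2. Therefore the treewidth is 2.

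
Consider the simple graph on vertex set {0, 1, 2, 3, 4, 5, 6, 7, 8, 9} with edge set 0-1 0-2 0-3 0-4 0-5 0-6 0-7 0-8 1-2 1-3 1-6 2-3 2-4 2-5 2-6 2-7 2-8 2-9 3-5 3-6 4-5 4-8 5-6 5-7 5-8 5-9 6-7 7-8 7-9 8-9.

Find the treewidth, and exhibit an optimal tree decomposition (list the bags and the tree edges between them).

Each bag holds 5 vertices, so the decomposition has width 4, which upper-bounds the treewidth. Conversely, {0, 1, 2, 3, 6} is a clique of size 5, and the vertices of any clique must share a bag in every tree decomposition; so some bag has ≥ 5 vertices and tw(G) ≥ 4. The upper and lower bounds meet at 4, so that is the treewidth.

Treewidth 4.
One such decomposition:
Bags: B1 = {2, 5, 7, 8, 9}  B2 = {0, 2, 5, 7, 8}  B3 = {0, 2, 5, 6, 7}  B4 = {0, 2, 3, 5, 6}  B5 = {0, 2, 4, 5, 8}  B6 = {0, 1, 2, 3, 6}
Tree: B1–B2, B2–B3, B3–B4, B2–B5, B4–B6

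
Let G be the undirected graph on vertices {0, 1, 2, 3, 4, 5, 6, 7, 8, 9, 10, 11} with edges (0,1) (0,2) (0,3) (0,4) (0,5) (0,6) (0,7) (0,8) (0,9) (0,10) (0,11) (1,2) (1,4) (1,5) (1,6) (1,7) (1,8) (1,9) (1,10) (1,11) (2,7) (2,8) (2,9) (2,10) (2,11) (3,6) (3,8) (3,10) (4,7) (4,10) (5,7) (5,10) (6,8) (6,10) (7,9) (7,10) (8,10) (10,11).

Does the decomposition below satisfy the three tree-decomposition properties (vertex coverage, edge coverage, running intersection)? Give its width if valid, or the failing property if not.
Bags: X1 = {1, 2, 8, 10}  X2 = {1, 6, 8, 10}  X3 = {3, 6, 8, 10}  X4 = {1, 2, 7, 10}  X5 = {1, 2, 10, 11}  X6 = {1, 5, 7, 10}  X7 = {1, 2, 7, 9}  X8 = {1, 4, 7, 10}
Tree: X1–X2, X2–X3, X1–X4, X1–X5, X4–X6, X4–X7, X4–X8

No — vertex 0 appears in no bag.

A tree decomposition must satisfy three properties: every vertex lies in some bag; for every edge, both endpoints lie together in some bag; and for every vertex, the bags containing it form a connected subtree. Here vertex 0 appears in no bag, so the decomposition is invalid.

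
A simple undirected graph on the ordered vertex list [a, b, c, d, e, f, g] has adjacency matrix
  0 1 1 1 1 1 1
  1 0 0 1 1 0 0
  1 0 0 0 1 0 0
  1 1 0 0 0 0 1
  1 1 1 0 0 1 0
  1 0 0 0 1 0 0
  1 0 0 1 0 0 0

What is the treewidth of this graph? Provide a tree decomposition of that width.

The largest bag has 3 vertices, giving width 2; this decomposition certifies tw(G) ≤ 2. Conversely, {a, d, g} is a clique of size 3, and the vertices of any clique must share a bag in every tree decomposition; so some bag has ≥ 3 vertices and tw(G) ≥ 2. The upper and lower bounds meet at 2, so that is the treewidth.

Treewidth 2.
One such decomposition:
Bags: B1 = {a, b, e}  B2 = {a, e, f}  B3 = {a, c, e}  B4 = {a, b, d}  B5 = {a, d, g}
Tree: B1–B2, B2–B3, B1–B4, B4–B5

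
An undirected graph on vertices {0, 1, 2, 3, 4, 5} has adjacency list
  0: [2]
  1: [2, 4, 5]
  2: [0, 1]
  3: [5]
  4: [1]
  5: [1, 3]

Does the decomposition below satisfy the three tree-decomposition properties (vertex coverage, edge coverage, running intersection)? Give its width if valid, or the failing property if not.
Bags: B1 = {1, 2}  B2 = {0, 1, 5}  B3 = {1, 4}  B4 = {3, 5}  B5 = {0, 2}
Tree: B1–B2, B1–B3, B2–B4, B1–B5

A tree decomposition must satisfy three properties: every vertex lies in some bag; for every edge, both endpoints lie together in some bag; and for every vertex, the bags containing it form a connected subtree. Here bags containing vertex 0 are not connected in the tree, so the decomposition is invalid.

No — bags containing vertex 0 are not connected in the tree.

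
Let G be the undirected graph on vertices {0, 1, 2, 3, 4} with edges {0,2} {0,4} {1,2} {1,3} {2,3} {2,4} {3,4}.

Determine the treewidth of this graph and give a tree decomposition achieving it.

The largest bag has 3 vertices, giving width 2; this decomposition certifies tw(G) ≤ 2. Conversely, {0, 2, 4} is a clique of size 3, and the vertices of any clique must share a bag in every tree decomposition; so some bag has ≥ 3 vertices and tw(G) ≥ 2. The upper and lower bounds meet at 2, so that is the treewidth.

Treewidth 2.
Bags: B1 = {1, 2, 3}  B2 = {2, 3, 4}  B3 = {0, 2, 4}
Tree: B1–B2, B2–B3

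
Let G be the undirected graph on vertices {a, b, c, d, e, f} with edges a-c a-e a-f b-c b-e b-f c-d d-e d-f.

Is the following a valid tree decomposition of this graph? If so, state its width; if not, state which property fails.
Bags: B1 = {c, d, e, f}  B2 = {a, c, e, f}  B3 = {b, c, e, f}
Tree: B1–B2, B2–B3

Checking the three conditions: (i) the bags cover all of {a, b, c, d, e, f}; (ii) for each edge, some bag contains both endpoints; (iii) the bags containing any fixed vertex form a subtree. All hold, so the decomposition is valid with width 4 − 1 = 3.

Yes; width 3.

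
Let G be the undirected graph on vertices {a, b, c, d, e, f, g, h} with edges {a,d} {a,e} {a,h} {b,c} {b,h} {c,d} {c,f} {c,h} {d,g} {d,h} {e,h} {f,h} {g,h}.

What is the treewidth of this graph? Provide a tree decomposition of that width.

Treewidth 2.
One optimal decomposition is:
Bags: B1 = {a, d, h}  B2 = {c, d, h}  B3 = {b, c, h}  B4 = {a, e, h}  B5 = {c, f, h}  B6 = {d, g, h}
Tree: B1–B2, B2–B3, B1–B4, B3–B5, B2–B6

The largest bag has 3 vertices, giving width 2; this decomposition certifies tw(G) ≤ 2. On the other hand G contains the 3-clique {d, g, h}. A clique must lie in a single bag of any decomposition, so no decomposition can have width below 2. Hence tw(G) = 2 exactly.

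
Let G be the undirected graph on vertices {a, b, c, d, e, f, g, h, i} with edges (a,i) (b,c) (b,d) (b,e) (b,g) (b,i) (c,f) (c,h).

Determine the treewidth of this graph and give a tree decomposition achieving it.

Treewidth 1.
One optimal decomposition is:
Bags: B1 = {b, g}  B2 = {b, c}  B3 = {c, f}  B4 = {b, i}  B5 = {b, d}  B6 = {c, h}  B7 = {b, e}  B8 = {a, i}
Tree: B1–B2, B2–B3, B2–B4, B4–B5, B2–B6, B2–B7, B4–B8

The largest bag has 2 vertices, giving width 1; this decomposition certifies tw(G) ≤ 1. Any graph with an edge has treewidth ≥ 1, and G has the edge b–g. Therefore the treewidth is 1.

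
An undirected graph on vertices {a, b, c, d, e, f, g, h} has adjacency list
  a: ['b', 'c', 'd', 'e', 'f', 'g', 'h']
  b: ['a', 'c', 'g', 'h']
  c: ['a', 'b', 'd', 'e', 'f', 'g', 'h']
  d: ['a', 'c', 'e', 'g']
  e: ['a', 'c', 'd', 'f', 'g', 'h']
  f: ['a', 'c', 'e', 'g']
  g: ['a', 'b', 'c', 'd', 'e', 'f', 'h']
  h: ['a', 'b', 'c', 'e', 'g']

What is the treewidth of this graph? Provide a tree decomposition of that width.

Each bag holds 5 vertices, so the decomposition has width 4, which upper-bounds the treewidth. Conversely, {a, c, d, e, g} is a clique of size 5, and the vertices of any clique must share a bag in every tree decomposition; so some bag has ≥ 5 vertices and tw(G) ≥ 4. Hence tw(G) = 4 exactly.

Treewidth 4.
One such decomposition:
Bags: B1 = {a, c, e, g, h}  B2 = {a, c, e, f, g}  B3 = {a, b, c, g, h}  B4 = {a, c, d, e, g}
Tree: B1–B2, B1–B3, B2–B4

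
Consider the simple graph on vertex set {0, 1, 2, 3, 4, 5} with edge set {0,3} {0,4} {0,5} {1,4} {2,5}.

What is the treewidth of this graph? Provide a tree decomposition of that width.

Every bag has size at most 2, so the width is 2 − 1 = 1 and tw(G) ≤ 1. Since G has at least one edge (e.g. 0–5), it is not an edgeless graph, so tw(G) ≥ 1. Hence tw(G) = 1 exactly.

Treewidth 1.
One such decomposition:
Bags: B1 = {0, 5}  B2 = {2, 5}  B3 = {0, 3}  B4 = {0, 4}  B5 = {1, 4}
Tree: B1–B2, B1–B3, B3–B4, B4–B5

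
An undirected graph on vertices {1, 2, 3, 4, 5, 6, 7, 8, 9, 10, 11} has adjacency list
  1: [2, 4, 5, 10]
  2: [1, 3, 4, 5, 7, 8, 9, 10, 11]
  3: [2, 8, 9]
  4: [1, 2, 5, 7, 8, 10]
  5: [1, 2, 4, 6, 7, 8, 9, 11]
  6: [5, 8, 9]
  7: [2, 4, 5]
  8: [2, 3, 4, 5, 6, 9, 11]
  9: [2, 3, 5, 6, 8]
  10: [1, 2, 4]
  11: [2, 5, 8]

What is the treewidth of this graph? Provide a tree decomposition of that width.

Each bag holds 4 vertices, so the decomposition has width 3, which upper-bounds the treewidth. For the lower bound, the 4 vertices {1, 2, 4, 10} are pairwise adjacent, and any tree decomposition puts a clique entirely inside one bag — forcing width ≥ 3. The upper and lower bounds meet at 3, so that is the treewidth.

Treewidth 3.
One such decomposition:
Bags: B1 = {2, 4, 5, 8}  B2 = {1, 2, 4, 5}  B3 = {2, 5, 8, 9}  B4 = {2, 4, 5, 7}  B5 = {1, 2, 4, 10}  B6 = {2, 5, 8, 11}  B7 = {5, 6, 8, 9}  B8 = {2, 3, 8, 9}
Tree: B1–B2, B1–B3, B2–B4, B2–B5, B3–B6, B3–B7, B3–B8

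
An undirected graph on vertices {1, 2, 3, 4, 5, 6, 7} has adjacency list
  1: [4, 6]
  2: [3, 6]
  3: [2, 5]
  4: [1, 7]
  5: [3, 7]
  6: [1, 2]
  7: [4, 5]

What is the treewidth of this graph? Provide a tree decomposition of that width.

The largest bag has 3 vertices, giving width 2; this decomposition certifies tw(G) ≤ 2. The edges 4–1–6–2–3–5–7–4 form a cycle, so G is not a tree and its treewidth is at least 2. Combining the bounds, tw(G) = 2.

Treewidth 2.
One such decomposition:
Bags: B1 = {1, 4, 6}  B2 = {2, 4, 6}  B3 = {2, 3, 4}  B4 = {3, 4, 5}  B5 = {4, 5, 7}
Tree: B1–B2, B2–B3, B3–B4, B4–B5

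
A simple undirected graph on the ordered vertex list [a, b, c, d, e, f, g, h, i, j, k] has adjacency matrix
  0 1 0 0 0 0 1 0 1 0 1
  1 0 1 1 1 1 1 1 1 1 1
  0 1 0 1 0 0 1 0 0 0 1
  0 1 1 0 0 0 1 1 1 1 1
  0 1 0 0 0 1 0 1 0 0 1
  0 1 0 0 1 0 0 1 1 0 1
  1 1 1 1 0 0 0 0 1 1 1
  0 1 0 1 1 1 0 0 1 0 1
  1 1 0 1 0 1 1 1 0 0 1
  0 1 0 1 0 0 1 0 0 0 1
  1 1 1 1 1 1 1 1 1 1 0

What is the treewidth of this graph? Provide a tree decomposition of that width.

Every bag has size at most 5, so the width is 5 − 1 = 4 and tw(G) ≤ 4. For the lower bound, the 5 vertices {b, d, g, j, k} are pairwise adjacent, and any tree decomposition puts a clique entirely inside one bag — forcing width ≥ 4. Hence tw(G) = 4 exactly.

Treewidth 4.
One such decomposition:
Bags: B1 = {b, d, h, i, k}  B2 = {b, d, g, i, k}  B3 = {b, f, h, i, k}  B4 = {b, d, g, j, k}  B5 = {b, e, f, h, k}  B6 = {a, b, g, i, k}  B7 = {b, c, d, g, k}
Tree: B1–B2, B1–B3, B2–B4, B3–B5, B2–B6, B4–B7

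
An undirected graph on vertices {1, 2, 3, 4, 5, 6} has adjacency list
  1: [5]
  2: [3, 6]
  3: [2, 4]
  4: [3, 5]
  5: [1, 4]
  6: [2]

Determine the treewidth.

A width-1 tree decomposition is:
Bags: B1 = {1, 5}  B2 = {4, 5}  B3 = {3, 4}  B4 = {2, 3}  B5 = {2, 6}
Tree: B1–B2, B2–B3, B3–B4, B4–B5
Each bag holds 2 vertices, so the decomposition has width 1, which upper-bounds the treewidth. Any graph with an edge has treewidth ≥ 1, and G has the edge 1–5. Combining the bounds, tw(G) = 1.

1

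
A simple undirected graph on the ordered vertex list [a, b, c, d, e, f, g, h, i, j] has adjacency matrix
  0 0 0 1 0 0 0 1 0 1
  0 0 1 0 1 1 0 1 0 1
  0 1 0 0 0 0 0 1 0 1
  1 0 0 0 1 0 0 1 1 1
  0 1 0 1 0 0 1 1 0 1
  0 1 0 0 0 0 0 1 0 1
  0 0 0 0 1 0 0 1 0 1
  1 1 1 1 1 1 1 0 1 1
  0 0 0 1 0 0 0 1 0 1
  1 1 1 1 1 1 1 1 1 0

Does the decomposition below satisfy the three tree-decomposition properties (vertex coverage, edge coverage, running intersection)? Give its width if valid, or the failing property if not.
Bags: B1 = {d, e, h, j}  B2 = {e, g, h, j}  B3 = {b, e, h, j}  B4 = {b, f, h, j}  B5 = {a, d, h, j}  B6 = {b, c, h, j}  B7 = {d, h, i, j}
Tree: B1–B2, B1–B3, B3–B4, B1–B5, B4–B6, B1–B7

Checking the three conditions: (i) the bags cover all of {a, b, c, d, e, f, g, h, i, j}; (ii) for each edge, some bag contains both endpoints; (iii) the bags containing any fixed vertex form a subtree. All hold, so the decomposition is valid with width 4 − 1 = 3.

Yes; width 3.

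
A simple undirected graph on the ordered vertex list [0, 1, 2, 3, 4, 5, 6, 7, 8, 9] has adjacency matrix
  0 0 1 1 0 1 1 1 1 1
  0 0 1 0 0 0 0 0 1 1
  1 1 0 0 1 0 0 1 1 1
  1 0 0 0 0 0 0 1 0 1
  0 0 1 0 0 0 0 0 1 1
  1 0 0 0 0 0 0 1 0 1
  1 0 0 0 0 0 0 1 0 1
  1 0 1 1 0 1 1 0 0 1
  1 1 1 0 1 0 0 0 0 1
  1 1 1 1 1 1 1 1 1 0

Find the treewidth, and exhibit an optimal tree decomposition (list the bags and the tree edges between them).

The largest bag has 4 vertices, giving width 3; this decomposition certifies tw(G) ≤ 3. On the other hand G contains the 4-clique {0, 2, 8, 9}. A clique must lie in a single bag of any decomposition, so no decomposition can have width below 3. Therefore the treewidth is 3.

Treewidth 3.
One optimal decomposition is:
Bags: B1 = {0, 2, 7, 9}  B2 = {0, 6, 7, 9}  B3 = {0, 2, 8, 9}  B4 = {2, 4, 8, 9}  B5 = {1, 2, 8, 9}  B6 = {0, 5, 7, 9}  B7 = {0, 3, 7, 9}
Tree: B1–B2, B1–B3, B3–B4, B4–B5, B2–B6, B1–B7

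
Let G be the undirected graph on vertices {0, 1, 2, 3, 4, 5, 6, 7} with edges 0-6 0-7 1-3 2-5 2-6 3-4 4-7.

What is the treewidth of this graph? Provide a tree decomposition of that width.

Treewidth 1.
One optimal decomposition is:
Bags: B1 = {1, 3}  B2 = {3, 4}  B3 = {4, 7}  B4 = {0, 7}  B5 = {0, 6}  B6 = {2, 6}  B7 = {2, 5}
Tree: B1–B2, B2–B3, B3–B4, B4–B5, B5–B6, B6–B7

The largest bag has 2 vertices, giving width 1; this decomposition certifies tw(G) ≤ 1. G has an edge, so its treewidth is at least 1. Combining the bounds, tw(G) = 1.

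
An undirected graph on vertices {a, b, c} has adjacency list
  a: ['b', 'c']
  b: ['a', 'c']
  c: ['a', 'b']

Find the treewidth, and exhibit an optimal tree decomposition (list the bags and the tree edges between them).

Treewidth 2.
Bags: B1 = {a, b, c}
Tree: (single bag)

With just one bag of size 3, the width is 3 − 1 = 2, so tw(G) ≤ 2. Conversely, {a, b, c} is a clique of size 3, and the vertices of any clique must share a bag in every tree decomposition; so some bag has ≥ 3 vertices and tw(G) ≥ 2. The upper and lower bounds meet at 2, so that is the treewidth.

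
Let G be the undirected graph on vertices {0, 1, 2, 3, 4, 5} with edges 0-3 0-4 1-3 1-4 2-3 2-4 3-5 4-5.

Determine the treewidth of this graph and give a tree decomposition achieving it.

Treewidth 2.
One optimal decomposition is:
Bags: B1 = {2, 3, 4}  B2 = {0, 3, 4}  B3 = {1, 3, 4}  B4 = {3, 4, 5}
Tree: B1–B2, B2–B3, B3–B4

Every bag has size at most 3, so the width is 3 − 1 = 2 and tw(G) ≤ 2. For the lower bound, G contains the cycle 2–4–0–3–2, so G is not a forest; only forests have treewidth ≤ 1, hence tw(G) ≥ 2. Therefore the treewidth is 2.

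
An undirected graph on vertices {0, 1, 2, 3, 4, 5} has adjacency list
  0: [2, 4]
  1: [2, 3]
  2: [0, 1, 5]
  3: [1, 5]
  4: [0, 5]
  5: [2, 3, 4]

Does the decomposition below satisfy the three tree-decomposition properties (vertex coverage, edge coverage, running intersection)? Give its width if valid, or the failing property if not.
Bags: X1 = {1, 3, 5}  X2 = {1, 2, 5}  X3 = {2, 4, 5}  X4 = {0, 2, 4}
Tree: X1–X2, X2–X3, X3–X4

Vertex coverage: the bags together contain {0, 1, 2, 3, 4, 5}, the full vertex set. Edge coverage: each edge of G has both endpoints in at least one bag. Running intersection: for every vertex, the bags containing it form a connected subtree. All three properties hold, so this is a valid tree decomposition of width max|bag| − 1 = 2, and hence tw(G) ≤ 2.

Yes; width 2.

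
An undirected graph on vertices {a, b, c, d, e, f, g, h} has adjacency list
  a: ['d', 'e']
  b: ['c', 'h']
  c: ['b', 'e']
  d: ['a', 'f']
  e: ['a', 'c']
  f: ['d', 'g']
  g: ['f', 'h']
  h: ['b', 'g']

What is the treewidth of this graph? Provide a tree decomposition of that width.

Treewidth 2.
Bags: B1 = {f, g, h}  B2 = {d, f, h}  B3 = {a, d, h}  B4 = {a, e, h}  B5 = {c, e, h}  B6 = {b, c, h}
Tree: B1–B2, B2–B3, B3–B4, B4–B5, B5–B6

The largest bag has 3 vertices, giving width 2; this decomposition certifies tw(G) ≤ 2. Since h–g–f–d–a–e–c–b–h is a cycle in G, G is not acyclic. Forests are exactly the graphs of treewidth ≤ 1, so tw(G) ≥ 2. Combining the bounds, tw(G) = 2.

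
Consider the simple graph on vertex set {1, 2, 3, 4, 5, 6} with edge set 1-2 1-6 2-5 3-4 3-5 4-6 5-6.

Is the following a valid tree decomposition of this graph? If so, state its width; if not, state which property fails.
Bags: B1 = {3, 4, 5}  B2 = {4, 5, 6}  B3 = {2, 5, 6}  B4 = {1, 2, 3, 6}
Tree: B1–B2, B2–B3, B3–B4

A tree decomposition must satisfy three properties: every vertex lies in some bag; for every edge, both endpoints lie together in some bag; and for every vertex, the bags containing it form a connected subtree. Here bags containing vertex 3 are not connected in the tree, so the decomposition is invalid.

No — bags containing vertex 3 are not connected in the tree.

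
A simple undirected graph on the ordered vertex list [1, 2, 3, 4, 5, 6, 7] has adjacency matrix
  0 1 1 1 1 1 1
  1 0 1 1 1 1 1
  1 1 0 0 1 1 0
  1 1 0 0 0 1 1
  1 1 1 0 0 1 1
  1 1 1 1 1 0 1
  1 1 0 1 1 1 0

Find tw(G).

4

A width-4 tree decomposition is:
Bags: B1 = {1, 2, 5, 6, 7}  B2 = {1, 2, 4, 6, 7}  B3 = {1, 2, 3, 5, 6}
Tree: B1–B2, B1–B3
The largest bag has 5 vertices, giving width 4; this decomposition certifies tw(G) ≤ 4. On the other hand G contains the 5-clique {1, 2, 4, 6, 7}. A clique must lie in a single bag of any decomposition, so no decomposition can have width below 4. Therefore the treewidth is 4.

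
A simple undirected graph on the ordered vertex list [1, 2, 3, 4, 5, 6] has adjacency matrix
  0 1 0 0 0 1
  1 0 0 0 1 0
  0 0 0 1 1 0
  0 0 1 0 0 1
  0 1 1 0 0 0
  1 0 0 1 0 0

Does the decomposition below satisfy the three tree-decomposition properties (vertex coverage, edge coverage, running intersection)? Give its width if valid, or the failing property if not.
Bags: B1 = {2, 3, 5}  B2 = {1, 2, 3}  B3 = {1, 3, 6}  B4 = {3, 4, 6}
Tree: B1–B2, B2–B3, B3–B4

Yes; width 2.

Vertex coverage: the bags together contain {1, 2, 3, 4, 5, 6}, the full vertex set. Edge coverage: each edge of G has both endpoints in at least one bag. Running intersection: for every vertex, the bags containing it form a connected subtree. All three properties hold, so this is a valid tree decomposition of width max|bag| − 1 = 2, and hence tw(G) ≤ 2.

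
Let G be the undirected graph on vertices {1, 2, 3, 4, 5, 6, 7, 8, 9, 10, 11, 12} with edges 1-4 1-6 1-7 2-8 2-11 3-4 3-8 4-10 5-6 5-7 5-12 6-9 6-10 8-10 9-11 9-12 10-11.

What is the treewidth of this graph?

A width-3 tree decomposition is:
Bags: B1 = {1, 5, 7, 12}  B2 = {1, 5, 6, 12}  B3 = {1, 6, 9, 12}  B4 = {1, 4, 6, 9}  B5 = {4, 6, 9, 10}  B6 = {4, 9, 10, 11}  B7 = {3, 4, 10, 11}  B8 = {3, 8, 10, 11}  B9 = {2, 3, 8, 11}
Tree: B1–B2, B2–B3, B3–B4, B4–B5, B5–B6, B6–B7, B7–B8, B8–B9
The largest bag has 4 vertices, giving width 3; this decomposition certifies tw(G) ≤ 3. For the lower bound: the 4 vertex sets {5,7,12}, {1}, {6}, {4,9,10,11} are disjoint, each induces a connected subgraph, and every pair is joined by at least one edge of G. Contracting each set to a single vertex therefore yields K_{4} as a minor, and since treewidth is minor-monotone, tw(G) ≥ tw(K_{4}) = 3. Therefore the treewidth is 3.

3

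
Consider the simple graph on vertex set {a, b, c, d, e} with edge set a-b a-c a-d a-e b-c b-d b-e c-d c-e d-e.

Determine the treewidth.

A width-4 tree decomposition is:
Bags: B1 = {a, b, c, d, e}
Tree: (single bag)
A single bag containing all 5 vertices is trivially a valid decomposition of width 4. Conversely, {a, b, c, d, e} is a clique of size 5, and the vertices of any clique must share a bag in every tree decomposition; so some bag has ≥ 5 vertices and tw(G) ≥ 4. Combining the bounds, tw(G) = 4.

4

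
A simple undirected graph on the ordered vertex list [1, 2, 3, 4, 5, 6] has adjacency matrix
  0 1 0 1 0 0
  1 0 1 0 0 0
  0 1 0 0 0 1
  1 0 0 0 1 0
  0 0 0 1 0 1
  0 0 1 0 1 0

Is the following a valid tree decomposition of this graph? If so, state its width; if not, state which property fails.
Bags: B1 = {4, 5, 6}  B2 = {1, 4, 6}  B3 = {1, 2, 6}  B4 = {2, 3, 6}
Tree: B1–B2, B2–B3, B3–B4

Yes; width 2.

Checking the three conditions: (i) the bags cover all of {1, 2, 3, 4, 5, 6}; (ii) for each edge, some bag contains both endpoints; (iii) the bags containing any fixed vertex form a subtree. All hold, so the decomposition is valid with width 3 − 1 = 2.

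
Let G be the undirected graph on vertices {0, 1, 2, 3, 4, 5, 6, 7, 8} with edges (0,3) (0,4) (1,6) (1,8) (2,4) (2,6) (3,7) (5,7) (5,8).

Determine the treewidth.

2

A width-2 tree decomposition is:
Bags: B1 = {3, 5, 7}  B2 = {3, 5, 8}  B3 = {1, 3, 8}  B4 = {1, 3, 6}  B5 = {2, 3, 6}  B6 = {2, 3, 4}  B7 = {0, 3, 4}
Tree: B1–B2, B2–B3, B3–B4, B4–B5, B5–B6, B6–B7
Each bag holds 3 vertices, so the decomposition has width 2, which upper-bounds the treewidth. The edges 3–7–5–8–1–6–2–4–0–3 form a cycle, so G is not a tree and its treewidth is at least 2. The upper and lower bounds meet at 2, so that is the treewidth.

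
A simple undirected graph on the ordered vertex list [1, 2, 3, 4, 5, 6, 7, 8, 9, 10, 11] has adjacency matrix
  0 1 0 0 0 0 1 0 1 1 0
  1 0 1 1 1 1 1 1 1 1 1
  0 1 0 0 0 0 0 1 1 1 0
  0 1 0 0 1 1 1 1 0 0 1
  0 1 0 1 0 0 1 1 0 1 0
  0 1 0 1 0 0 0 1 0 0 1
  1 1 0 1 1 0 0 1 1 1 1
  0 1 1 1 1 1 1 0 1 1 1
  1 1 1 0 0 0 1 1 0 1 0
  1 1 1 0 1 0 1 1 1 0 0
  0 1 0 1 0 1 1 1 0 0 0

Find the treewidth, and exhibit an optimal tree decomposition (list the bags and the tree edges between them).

The largest bag has 5 vertices, giving width 4; this decomposition certifies tw(G) ≤ 4. On the other hand G contains the 5-clique {2, 3, 8, 9, 10}. A clique must lie in a single bag of any decomposition, so no decomposition can have width below 4. Therefore the treewidth is 4.

Treewidth 4.
One such decomposition:
Bags: B1 = {2, 4, 5, 7, 8}  B2 = {2, 5, 7, 8, 10}  B3 = {2, 7, 8, 9, 10}  B4 = {2, 4, 7, 8, 11}  B5 = {2, 4, 6, 8, 11}  B6 = {1, 2, 7, 9, 10}  B7 = {2, 3, 8, 9, 10}
Tree: B1–B2, B2–B3, B1–B4, B4–B5, B3–B6, B3–B7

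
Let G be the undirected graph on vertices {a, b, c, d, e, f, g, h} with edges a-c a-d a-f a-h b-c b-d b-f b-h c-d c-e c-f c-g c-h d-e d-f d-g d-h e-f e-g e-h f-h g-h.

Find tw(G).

A width-4 tree decomposition is:
Bags: B1 = {c, d, e, f, h}  B2 = {a, c, d, f, h}  B3 = {c, d, e, g, h}  B4 = {b, c, d, f, h}
Tree: B1–B2, B1–B3, B2–B4
Each bag holds 5 vertices, so the decomposition has width 4, which upper-bounds the treewidth. For the lower bound, the 5 vertices {c, d, e, g, h} are pairwise adjacent, and any tree decomposition puts a clique entirely inside one bag — forcing width ≥ 4. The upper and lower bounds meet at 4, so that is the treewidth.

4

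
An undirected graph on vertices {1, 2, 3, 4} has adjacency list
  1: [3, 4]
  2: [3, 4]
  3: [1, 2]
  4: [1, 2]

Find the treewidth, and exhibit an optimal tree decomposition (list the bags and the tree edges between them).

The largest bag has 3 vertices, giving width 2; this decomposition certifies tw(G) ≤ 2. The edges 1–4–2–3–1 form a cycle, so G is not a tree and its treewidth is at least 2. Therefore the treewidth is 2.

Treewidth 2.
Bags: B1 = {1, 2, 4}  B2 = {1, 2, 3}
Tree: B1–B2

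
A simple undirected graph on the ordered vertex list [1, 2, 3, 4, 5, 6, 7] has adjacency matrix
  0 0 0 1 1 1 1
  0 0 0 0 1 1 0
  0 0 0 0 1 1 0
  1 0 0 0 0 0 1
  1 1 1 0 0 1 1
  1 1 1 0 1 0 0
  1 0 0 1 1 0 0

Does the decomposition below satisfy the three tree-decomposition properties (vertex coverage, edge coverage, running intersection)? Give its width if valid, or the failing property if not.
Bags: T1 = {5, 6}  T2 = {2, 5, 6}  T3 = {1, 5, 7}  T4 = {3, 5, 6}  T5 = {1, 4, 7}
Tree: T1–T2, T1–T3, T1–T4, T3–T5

No — edge (1,6) lies in no bag.

A tree decomposition must satisfy three properties: every vertex lies in some bag; for every edge, both endpoints lie together in some bag; and for every vertex, the bags containing it form a connected subtree. Here edge (1,6) lies in no bag, so the decomposition is invalid.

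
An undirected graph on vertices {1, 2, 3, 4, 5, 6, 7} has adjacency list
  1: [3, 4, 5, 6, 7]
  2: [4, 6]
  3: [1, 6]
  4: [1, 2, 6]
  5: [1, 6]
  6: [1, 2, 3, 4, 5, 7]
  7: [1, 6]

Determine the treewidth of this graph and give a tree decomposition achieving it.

Treewidth 2.
One optimal decomposition is:
Bags: B1 = {1, 6, 7}  B2 = {1, 4, 6}  B3 = {1, 5, 6}  B4 = {1, 3, 6}  B5 = {2, 4, 6}
Tree: B1–B2, B2–B3, B1–B4, B2–B5

The largest bag has 3 vertices, giving width 2; this decomposition certifies tw(G) ≤ 2. On the other hand G contains the 3-clique {1, 3, 6}. A clique must lie in a single bag of any decomposition, so no decomposition can have width below 2. Combining the bounds, tw(G) = 2.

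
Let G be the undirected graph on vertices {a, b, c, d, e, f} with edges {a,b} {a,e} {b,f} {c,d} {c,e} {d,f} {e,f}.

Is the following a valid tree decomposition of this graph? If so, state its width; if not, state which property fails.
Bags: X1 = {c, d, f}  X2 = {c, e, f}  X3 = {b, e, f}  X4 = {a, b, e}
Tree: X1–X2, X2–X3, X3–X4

Every vertex of G appears in some bag (union = {a, b, c, d, e, f}); every edge is covered by a bag; and for each vertex v the set of bags containing v is connected in the bag tree. The decomposition is therefore valid. The largest bag has 3 vertices, so the width is 2.

Yes; width 2.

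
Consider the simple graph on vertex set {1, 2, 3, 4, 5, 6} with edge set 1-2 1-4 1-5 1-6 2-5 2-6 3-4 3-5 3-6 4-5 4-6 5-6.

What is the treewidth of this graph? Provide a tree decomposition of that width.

Each bag holds 4 vertices, so the decomposition has width 3, which upper-bounds the treewidth. On the other hand G contains the 4-clique {1, 2, 5, 6}. A clique must lie in a single bag of any decomposition, so no decomposition can have width below 3. Combining the bounds, tw(G) = 3.

Treewidth 3.
One such decomposition:
Bags: B1 = {1, 2, 5, 6}  B2 = {1, 4, 5, 6}  B3 = {3, 4, 5, 6}
Tree: B1–B2, B2–B3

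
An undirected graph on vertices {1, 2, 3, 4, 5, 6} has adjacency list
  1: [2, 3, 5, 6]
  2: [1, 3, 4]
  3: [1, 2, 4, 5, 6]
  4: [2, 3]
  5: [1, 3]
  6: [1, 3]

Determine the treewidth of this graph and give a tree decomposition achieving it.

Every bag has size at most 3, so the width is 3 − 1 = 2 and tw(G) ≤ 2. Conversely, {1, 2, 3} is a clique of size 3, and the vertices of any clique must share a bag in every tree decomposition; so some bag has ≥ 3 vertices and tw(G) ≥ 2. Therefore the treewidth is 2.

Treewidth 2.
One such decomposition:
Bags: B1 = {1, 3, 6}  B2 = {1, 3, 5}  B3 = {1, 2, 3}  B4 = {2, 3, 4}
Tree: B1–B2, B2–B3, B3–B4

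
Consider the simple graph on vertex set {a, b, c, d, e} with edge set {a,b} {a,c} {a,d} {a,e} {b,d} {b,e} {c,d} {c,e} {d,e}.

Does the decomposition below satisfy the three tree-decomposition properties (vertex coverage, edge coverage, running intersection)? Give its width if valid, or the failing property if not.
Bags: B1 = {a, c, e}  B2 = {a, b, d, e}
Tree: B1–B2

A tree decomposition must satisfy three properties: every vertex lies in some bag; for every edge, both endpoints lie together in some bag; and for every vertex, the bags containing it form a connected subtree. Here edge (d,c) lies in no bag, so the decomposition is invalid.

No — edge (d,c) lies in no bag.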